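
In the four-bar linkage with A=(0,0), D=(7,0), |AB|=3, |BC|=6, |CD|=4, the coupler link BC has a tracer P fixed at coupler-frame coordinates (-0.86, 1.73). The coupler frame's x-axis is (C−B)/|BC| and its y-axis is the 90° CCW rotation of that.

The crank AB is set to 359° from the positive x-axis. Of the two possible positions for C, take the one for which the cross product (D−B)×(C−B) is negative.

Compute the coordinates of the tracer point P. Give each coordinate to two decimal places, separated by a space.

3.47 1.82

A=(0,0), D=(7.00,0)
B = A + 3.00·(cos359°, sin359°) = (2.9995, -0.0524)
|BD| = 4.0008
circle(B,6.00) ∩ circle(D,4.00): a=4.4999, h=3.9687
  candidates: C₊=(7.4471,3.9749) cross=15.878; C₋=(7.5510,-3.9619) cross=-15.878
  mode - wants cross < 0 → take C=(7.5510,-3.9619) (cross=-15.878)
ex = (C−B)/|BC| = (0.7586,-0.6516); ey = (0.6516,0.7586)
P = B + -0.86·ex + 1.73·ey = (3.4744,1.8203)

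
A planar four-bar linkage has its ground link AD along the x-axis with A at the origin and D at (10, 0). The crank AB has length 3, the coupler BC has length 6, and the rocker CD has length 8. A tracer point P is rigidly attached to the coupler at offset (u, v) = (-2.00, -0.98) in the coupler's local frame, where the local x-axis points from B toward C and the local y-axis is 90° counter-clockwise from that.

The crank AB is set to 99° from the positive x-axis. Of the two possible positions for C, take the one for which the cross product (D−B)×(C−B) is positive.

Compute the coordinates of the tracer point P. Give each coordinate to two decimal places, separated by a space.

-1.70 1.11

A=(0,0), D=(10.00,0)
B = A + 3.00·(cos99°, sin99°) = (-0.4693, 2.9631)
|BD| = 10.8805
circle(B,6.00) ∩ circle(D,8.00): a=4.1536, h=4.3299
  candidates: C₊=(4.7064,5.9982) cross=47.111; C₋=(2.3481,-2.3343) cross=-47.111
  mode + wants cross > 0 → take C=(4.7064,5.9982) (cross=47.111)
ex = (C−B)/|BC| = (0.8626,0.5059); ey = (-0.5059,0.8626)
P = B + -2.00·ex + -0.98·ey = (-1.6988,1.1060)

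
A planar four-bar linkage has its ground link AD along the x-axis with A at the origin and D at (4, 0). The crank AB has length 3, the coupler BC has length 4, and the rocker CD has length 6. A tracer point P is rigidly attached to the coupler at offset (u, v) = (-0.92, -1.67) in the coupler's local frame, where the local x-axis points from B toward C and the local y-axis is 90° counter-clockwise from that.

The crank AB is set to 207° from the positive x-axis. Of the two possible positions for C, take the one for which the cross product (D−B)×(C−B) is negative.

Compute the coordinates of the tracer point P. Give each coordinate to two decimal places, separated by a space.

-4.54 -1.75

A=(0,0), D=(4.00,0)
B = A + 3.00·(cos207°, sin207°) = (-2.6730, -1.3620)
|BD| = 6.8106
circle(B,4.00) ∩ circle(D,6.00): a=1.9370, h=3.4997
  candidates: C₊=(-1.4750,2.4544) cross=23.835; C₋=(-0.0753,-4.4036) cross=-23.835
  mode - wants cross < 0 → take C=(-0.0753,-4.4036) (cross=-23.835)
ex = (C−B)/|BC| = (0.6494,-0.7604); ey = (0.7604,0.6494)
P = B + -0.92·ex + -1.67·ey = (-4.5404,-1.7469)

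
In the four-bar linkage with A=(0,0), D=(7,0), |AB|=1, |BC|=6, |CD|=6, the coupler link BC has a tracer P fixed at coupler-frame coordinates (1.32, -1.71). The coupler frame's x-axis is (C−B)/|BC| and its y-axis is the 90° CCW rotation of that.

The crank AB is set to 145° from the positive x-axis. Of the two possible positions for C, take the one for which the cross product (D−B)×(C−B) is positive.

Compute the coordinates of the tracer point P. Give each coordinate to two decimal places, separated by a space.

1.32 0.30

A=(0,0), D=(7.00,0)
B = A + 1.00·(cos145°, sin145°) = (-0.8192, 0.5736)
|BD| = 7.8402
circle(B,6.00) ∩ circle(D,6.00): a=3.9201, h=4.5424
  candidates: C₊=(3.4227,4.8170) cross=35.613; C₋=(2.7581,-4.2434) cross=-35.613
  mode + wants cross > 0 → take C=(3.4227,4.8170) (cross=35.613)
ex = (C−B)/|BC| = (0.7070,0.7072); ey = (-0.7072,0.7070)
P = B + 1.32·ex + -1.71·ey = (1.3234,0.2982)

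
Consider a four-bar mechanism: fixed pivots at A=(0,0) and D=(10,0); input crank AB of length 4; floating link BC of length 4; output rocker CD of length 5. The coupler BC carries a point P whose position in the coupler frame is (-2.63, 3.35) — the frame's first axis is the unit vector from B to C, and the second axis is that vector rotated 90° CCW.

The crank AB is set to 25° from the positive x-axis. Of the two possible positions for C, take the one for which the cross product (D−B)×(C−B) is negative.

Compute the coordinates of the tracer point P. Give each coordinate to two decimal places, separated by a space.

A=(0,0), D=(10.00,0)
B = A + 4.00·(cos25°, sin25°) = (3.6252, 1.6905)
|BD| = 6.5951
circle(B,4.00) ∩ circle(D,5.00): a=2.6152, h=3.0266
  candidates: C₊=(6.9289,3.9457) cross=19.961; C₋=(5.3773,-1.9054) cross=-19.961
  mode - wants cross < 0 → take C=(5.3773,-1.9054) (cross=-19.961)
ex = (C−B)/|BC| = (0.4380,-0.8990); ey = (0.8990,0.4380)
P = B + -2.63·ex + 3.35·ey = (5.4848,5.5221)

5.48 5.52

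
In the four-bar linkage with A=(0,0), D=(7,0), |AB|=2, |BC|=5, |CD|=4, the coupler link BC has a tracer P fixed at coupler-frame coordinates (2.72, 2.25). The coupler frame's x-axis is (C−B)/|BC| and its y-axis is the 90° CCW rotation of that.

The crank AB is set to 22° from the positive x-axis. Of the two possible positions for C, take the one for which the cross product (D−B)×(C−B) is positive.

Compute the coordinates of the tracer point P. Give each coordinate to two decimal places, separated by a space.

2.62 4.19

A=(0,0), D=(7.00,0)
B = A + 2.00·(cos22°, sin22°) = (1.8544, 0.7492)
|BD| = 5.1999
circle(B,5.00) ∩ circle(D,4.00): a=3.4653, h=3.6044
  candidates: C₊=(5.8029,3.8167) cross=18.742; C₋=(4.7642,-3.3168) cross=-18.742
  mode + wants cross > 0 → take C=(5.8029,3.8167) (cross=18.742)
ex = (C−B)/|BC| = (0.7897,0.6135); ey = (-0.6135,0.7897)
P = B + 2.72·ex + 2.25·ey = (2.6220,4.1947)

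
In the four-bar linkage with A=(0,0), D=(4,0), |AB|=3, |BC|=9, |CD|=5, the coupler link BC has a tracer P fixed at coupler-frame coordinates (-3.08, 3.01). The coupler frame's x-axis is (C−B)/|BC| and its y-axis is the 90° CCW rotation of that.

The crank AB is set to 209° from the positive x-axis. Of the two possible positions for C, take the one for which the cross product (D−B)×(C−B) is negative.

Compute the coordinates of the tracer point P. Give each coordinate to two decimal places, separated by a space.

-4.42 2.46

A=(0,0), D=(4.00,0)
B = A + 3.00·(cos209°, sin209°) = (-2.6239, -1.4544)
|BD| = 6.7817
circle(B,9.00) ∩ circle(D,5.00): a=7.5196, h=4.9452
  candidates: C₊=(3.6602,4.9884) cross=33.537; C₋=(5.7814,-4.6719) cross=-33.537
  mode - wants cross < 0 → take C=(5.7814,-4.6719) (cross=-33.537)
ex = (C−B)/|BC| = (0.9339,-0.3575); ey = (0.3575,0.9339)
P = B + -3.08·ex + 3.01·ey = (-4.4242,2.4577)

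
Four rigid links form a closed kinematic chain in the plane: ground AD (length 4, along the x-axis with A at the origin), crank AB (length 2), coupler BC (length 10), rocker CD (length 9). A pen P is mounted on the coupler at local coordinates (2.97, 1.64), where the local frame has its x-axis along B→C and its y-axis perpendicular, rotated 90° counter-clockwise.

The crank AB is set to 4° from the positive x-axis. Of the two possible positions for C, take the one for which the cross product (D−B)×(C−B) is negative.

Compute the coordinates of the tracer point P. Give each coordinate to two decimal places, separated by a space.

4.93 -1.56

A=(0,0), D=(4.00,0)
B = A + 2.00·(cos4°, sin4°) = (1.9951, 0.1395)
|BD| = 2.0097
circle(B,10.00) ∩ circle(D,9.00): a=5.7319, h=8.1942
  candidates: C₊=(8.2820,7.9161) cross=16.468; C₋=(7.1444,-8.4329) cross=-16.468
  mode - wants cross < 0 → take C=(7.1444,-8.4329) (cross=-16.468)
ex = (C−B)/|BC| = (0.5149,-0.8572); ey = (0.8572,0.5149)
P = B + 2.97·ex + 1.64·ey = (4.9303,-1.5620)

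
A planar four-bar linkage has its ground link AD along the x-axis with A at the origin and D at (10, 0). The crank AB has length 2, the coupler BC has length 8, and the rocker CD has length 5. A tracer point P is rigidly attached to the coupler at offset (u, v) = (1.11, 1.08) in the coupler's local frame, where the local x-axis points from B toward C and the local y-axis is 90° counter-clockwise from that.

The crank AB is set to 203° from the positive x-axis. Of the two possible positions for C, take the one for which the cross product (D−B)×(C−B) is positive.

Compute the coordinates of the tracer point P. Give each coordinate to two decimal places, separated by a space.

A=(0,0), D=(10.00,0)
B = A + 2.00·(cos203°, sin203°) = (-1.8410, -0.7815)
|BD| = 11.8668
circle(B,8.00) ∩ circle(D,5.00): a=7.5766, h=2.5680
  candidates: C₊=(5.5501,2.2799) cross=30.474; C₋=(5.8883,-2.8450) cross=-30.474
  mode + wants cross > 0 → take C=(5.5501,2.2799) (cross=30.474)
ex = (C−B)/|BC| = (0.9239,0.3827); ey = (-0.3827,0.9239)
P = B + 1.11·ex + 1.08·ey = (-1.2288,0.6411)

-1.23 0.64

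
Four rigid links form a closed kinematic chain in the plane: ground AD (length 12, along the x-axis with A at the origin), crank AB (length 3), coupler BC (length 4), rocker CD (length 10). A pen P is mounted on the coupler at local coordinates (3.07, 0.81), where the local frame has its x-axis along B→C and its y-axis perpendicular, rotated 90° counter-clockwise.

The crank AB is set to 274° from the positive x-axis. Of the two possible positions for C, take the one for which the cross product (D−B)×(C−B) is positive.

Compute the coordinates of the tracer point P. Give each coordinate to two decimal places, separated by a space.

0.87 0.11

A=(0,0), D=(12.00,0)
B = A + 3.00·(cos274°, sin274°) = (0.2093, -2.9927)
|BD| = 12.1646
circle(B,4.00) ∩ circle(D,10.00): a=2.6297, h=3.0141
  candidates: C₊=(2.0166,0.5757) cross=36.666; C₋=(3.4996,-5.2672) cross=-36.666
  mode + wants cross > 0 → take C=(2.0166,0.5757) (cross=36.666)
ex = (C−B)/|BC| = (0.4518,0.8921); ey = (-0.8921,0.4518)
P = B + 3.07·ex + 0.81·ey = (0.8738,0.1121)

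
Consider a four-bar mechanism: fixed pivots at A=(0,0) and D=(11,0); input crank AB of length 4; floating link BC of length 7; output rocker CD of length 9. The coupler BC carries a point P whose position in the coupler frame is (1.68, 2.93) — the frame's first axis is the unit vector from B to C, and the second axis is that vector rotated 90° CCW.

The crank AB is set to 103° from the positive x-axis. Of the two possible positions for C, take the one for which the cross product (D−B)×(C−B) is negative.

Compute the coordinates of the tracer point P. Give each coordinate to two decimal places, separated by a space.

2.47 3.75

A=(0,0), D=(11.00,0)
B = A + 4.00·(cos103°, sin103°) = (-0.8998, 3.8975)
|BD| = 12.5218
circle(B,7.00) ∩ circle(D,9.00): a=4.9831, h=4.9161
  candidates: C₊=(5.3660,7.0184) cross=61.559; C₋=(2.3056,-2.3255) cross=-61.559
  mode - wants cross < 0 → take C=(2.3056,-2.3255) (cross=-61.559)
ex = (C−B)/|BC| = (0.4579,-0.8890); ey = (0.8890,0.4579)
P = B + 1.68·ex + 2.93·ey = (2.4743,3.7457)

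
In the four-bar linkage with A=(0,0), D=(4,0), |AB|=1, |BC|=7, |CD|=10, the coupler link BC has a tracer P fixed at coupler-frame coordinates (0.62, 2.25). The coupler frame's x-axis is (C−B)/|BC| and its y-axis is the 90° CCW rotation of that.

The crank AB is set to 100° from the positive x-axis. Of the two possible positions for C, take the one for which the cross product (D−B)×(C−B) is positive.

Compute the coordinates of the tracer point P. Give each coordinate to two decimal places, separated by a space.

A=(0,0), D=(4.00,0)
B = A + 1.00·(cos100°, sin100°) = (-0.1736, 0.9848)
|BD| = 4.2883
circle(B,7.00) ∩ circle(D,10.00): a=-3.8023, h=5.8773
  candidates: C₊=(-2.5246,7.5782) cross=25.203; C₋=(-5.2241,-3.8622) cross=-25.203
  mode + wants cross > 0 → take C=(-2.5246,7.5782) (cross=25.203)
ex = (C−B)/|BC| = (-0.3359,0.9419); ey = (-0.9419,-0.3359)
P = B + 0.62·ex + 2.25·ey = (-2.5012,0.8131)

-2.50 0.81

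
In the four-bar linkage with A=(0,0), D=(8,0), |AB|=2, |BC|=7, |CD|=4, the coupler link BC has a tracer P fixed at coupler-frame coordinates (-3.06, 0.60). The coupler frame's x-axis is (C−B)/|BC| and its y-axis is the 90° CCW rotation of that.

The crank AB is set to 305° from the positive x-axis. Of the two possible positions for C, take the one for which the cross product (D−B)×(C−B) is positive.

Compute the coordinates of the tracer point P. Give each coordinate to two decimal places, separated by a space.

A=(0,0), D=(8.00,0)
B = A + 2.00·(cos305°, sin305°) = (1.1472, -1.6383)
|BD| = 7.0460
circle(B,7.00) ∩ circle(D,4.00): a=5.8647, h=3.8216
  candidates: C₊=(5.9626,3.4422) cross=26.927; C₋=(7.7398,-3.9915) cross=-26.927
  mode + wants cross > 0 → take C=(5.9626,3.4422) (cross=26.927)
ex = (C−B)/|BC| = (0.6879,0.7258); ey = (-0.7258,0.6879)
P = B + -3.06·ex + 0.60·ey = (-1.3933,-3.4465)

-1.39 -3.45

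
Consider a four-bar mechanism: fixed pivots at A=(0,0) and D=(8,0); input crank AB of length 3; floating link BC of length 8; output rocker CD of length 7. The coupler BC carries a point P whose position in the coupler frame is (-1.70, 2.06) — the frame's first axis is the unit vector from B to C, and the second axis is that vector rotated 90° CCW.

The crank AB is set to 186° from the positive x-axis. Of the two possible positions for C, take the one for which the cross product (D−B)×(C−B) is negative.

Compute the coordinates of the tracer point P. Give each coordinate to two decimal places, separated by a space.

-3.06 2.36

A=(0,0), D=(8.00,0)
B = A + 3.00·(cos186°, sin186°) = (-2.9836, -0.3136)
|BD| = 10.9880
circle(B,8.00) ∩ circle(D,7.00): a=6.1766, h=5.0843
  candidates: C₊=(3.0454,4.9449) cross=55.866; C₋=(3.3356,-5.2195) cross=-55.866
  mode - wants cross < 0 → take C=(3.3356,-5.2195) (cross=-55.866)
ex = (C−B)/|BC| = (0.7899,-0.6132); ey = (0.6132,0.7899)
P = B + -1.70·ex + 2.06·ey = (-3.0631,2.3561)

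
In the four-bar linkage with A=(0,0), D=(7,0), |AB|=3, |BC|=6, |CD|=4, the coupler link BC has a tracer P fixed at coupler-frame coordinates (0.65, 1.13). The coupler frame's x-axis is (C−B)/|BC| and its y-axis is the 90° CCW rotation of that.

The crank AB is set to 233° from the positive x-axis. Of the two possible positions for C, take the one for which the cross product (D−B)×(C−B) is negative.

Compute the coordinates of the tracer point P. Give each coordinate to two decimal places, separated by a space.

A=(0,0), D=(7.00,0)
B = A + 3.00·(cos233°, sin233°) = (-1.8054, -2.3959)
|BD| = 9.1256
circle(B,6.00) ∩ circle(D,4.00): a=5.6586, h=1.9950
  candidates: C₊=(3.1309,1.0148) cross=18.206; C₋=(4.1784,-2.8353) cross=-18.206
  mode - wants cross < 0 → take C=(4.1784,-2.8353) (cross=-18.206)
ex = (C−B)/|BC| = (0.9973,-0.0732); ey = (0.0732,0.9973)
P = B + 0.65·ex + 1.13·ey = (-1.0744,-1.3165)

-1.07 -1.32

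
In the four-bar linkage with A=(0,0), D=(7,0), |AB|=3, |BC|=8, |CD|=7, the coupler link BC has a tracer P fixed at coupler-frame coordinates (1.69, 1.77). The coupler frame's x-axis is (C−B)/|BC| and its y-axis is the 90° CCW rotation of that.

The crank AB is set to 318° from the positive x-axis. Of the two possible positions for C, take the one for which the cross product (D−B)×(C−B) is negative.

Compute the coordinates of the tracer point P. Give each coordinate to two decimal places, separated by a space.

A=(0,0), D=(7.00,0)
B = A + 3.00·(cos318°, sin318°) = (2.2294, -2.0074)
|BD| = 5.1757
circle(B,8.00) ∩ circle(D,7.00): a=4.0369, h=6.9067
  candidates: C₊=(3.2716,5.9244) cross=35.747; C₋=(8.6291,-6.8078) cross=-35.747
  mode - wants cross < 0 → take C=(8.6291,-6.8078) (cross=-35.747)
ex = (C−B)/|BC| = (0.8000,-0.6000); ey = (0.6000,0.8000)
P = B + 1.69·ex + 1.77·ey = (4.6435,-1.6055)

4.64 -1.61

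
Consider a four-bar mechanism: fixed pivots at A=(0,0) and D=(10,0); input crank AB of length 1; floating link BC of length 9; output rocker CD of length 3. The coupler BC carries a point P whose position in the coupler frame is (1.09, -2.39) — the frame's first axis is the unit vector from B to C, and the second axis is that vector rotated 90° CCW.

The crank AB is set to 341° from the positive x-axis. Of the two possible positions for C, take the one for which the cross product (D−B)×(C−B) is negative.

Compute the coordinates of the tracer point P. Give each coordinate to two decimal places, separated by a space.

A=(0,0), D=(10.00,0)
B = A + 1.00·(cos341°, sin341°) = (0.9455, -0.3256)
|BD| = 9.0603
circle(B,9.00) ∩ circle(D,3.00): a=8.5035, h=2.9479
  candidates: C₊=(9.3376,2.9260) cross=26.709; C₋=(9.5495,-2.9660) cross=-26.709
  mode - wants cross < 0 → take C=(9.5495,-2.9660) (cross=-26.709)
ex = (C−B)/|BC| = (0.9560,-0.2934); ey = (0.2934,0.9560)
P = B + 1.09·ex + -2.39·ey = (1.2864,-2.9302)

1.29 -2.93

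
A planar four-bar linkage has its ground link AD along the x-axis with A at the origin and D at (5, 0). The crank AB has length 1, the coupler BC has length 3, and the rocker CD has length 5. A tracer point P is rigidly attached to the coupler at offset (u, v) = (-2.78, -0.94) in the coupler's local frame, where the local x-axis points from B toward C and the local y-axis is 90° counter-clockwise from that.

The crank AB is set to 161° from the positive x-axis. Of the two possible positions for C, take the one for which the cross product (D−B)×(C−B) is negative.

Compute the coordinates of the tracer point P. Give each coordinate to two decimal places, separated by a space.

A=(0,0), D=(5.00,0)
B = A + 1.00·(cos161°, sin161°) = (-0.9455, 0.3256)
|BD| = 5.9544
circle(B,3.00) ∩ circle(D,5.00): a=1.6337, h=2.5162
  candidates: C₊=(0.8233,2.7486) cross=14.982; C₋=(0.5481,-2.2762) cross=-14.982
  mode - wants cross < 0 → take C=(0.5481,-2.2762) (cross=-14.982)
ex = (C−B)/|BC| = (0.4979,-0.8672); ey = (0.8672,0.4979)
P = B + -2.78·ex + -0.94·ey = (-3.1448,2.2685)

-3.14 2.27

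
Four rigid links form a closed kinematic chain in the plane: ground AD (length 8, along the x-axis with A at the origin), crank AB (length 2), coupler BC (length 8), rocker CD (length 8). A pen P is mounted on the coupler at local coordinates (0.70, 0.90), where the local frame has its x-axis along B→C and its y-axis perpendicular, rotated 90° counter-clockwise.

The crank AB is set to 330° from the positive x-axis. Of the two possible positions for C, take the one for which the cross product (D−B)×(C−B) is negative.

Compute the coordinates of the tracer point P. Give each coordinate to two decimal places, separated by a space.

2.87 -1.11

A=(0,0), D=(8.00,0)
B = A + 2.00·(cos330°, sin330°) = (1.7321, -1.0000)
|BD| = 6.3472
circle(B,8.00) ∩ circle(D,8.00): a=3.1736, h=7.3436
  candidates: C₊=(3.7090,6.7519) cross=46.611; C₋=(6.0230,-7.7519) cross=-46.611
  mode - wants cross < 0 → take C=(6.0230,-7.7519) (cross=-46.611)
ex = (C−B)/|BC| = (0.5364,-0.8440); ey = (0.8440,0.5364)
P = B + 0.70·ex + 0.90·ey = (2.8671,-1.1081)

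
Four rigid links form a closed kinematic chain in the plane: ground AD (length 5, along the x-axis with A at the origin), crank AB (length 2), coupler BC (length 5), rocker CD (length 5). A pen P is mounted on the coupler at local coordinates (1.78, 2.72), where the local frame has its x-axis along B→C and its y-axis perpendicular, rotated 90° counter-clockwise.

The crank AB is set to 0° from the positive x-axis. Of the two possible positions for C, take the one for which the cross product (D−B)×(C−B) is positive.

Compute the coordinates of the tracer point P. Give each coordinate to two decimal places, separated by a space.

-0.06 2.51

A=(0,0), D=(5.00,0)
B = A + 2.00·(cos0°, sin0°) = (2.0000, 0.0000)
|BD| = 3.0000
circle(B,5.00) ∩ circle(D,5.00): a=1.5000, h=4.7697
  candidates: C₊=(3.5000,4.7697) cross=14.309; C₋=(3.5000,-4.7697) cross=-14.309
  mode + wants cross > 0 → take C=(3.5000,4.7697) (cross=14.309)
ex = (C−B)/|BC| = (0.3000,0.9539); ey = (-0.9539,0.3000)
P = B + 1.78·ex + 2.72·ey = (-0.0607,2.5140)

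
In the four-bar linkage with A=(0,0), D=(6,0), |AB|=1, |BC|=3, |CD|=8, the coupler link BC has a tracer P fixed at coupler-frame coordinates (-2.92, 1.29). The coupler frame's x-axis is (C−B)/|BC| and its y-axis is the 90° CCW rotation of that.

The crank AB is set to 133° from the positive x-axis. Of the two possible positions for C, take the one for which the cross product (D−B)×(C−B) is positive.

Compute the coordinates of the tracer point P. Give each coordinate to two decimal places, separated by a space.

A=(0,0), D=(6.00,0)
B = A + 1.00·(cos133°, sin133°) = (-0.6820, 0.7314)
|BD| = 6.7219
circle(B,3.00) ∩ circle(D,8.00): a=-0.7302, h=2.9098
  candidates: C₊=(-1.0912,3.7033) cross=19.559; C₋=(-1.7244,-2.0817) cross=-19.559
  mode + wants cross > 0 → take C=(-1.0912,3.7033) (cross=19.559)
ex = (C−B)/|BC| = (-0.1364,0.9907); ey = (-0.9907,-0.1364)
P = B + -2.92·ex + 1.29·ey = (-1.5616,-2.3373)

-1.56 -2.34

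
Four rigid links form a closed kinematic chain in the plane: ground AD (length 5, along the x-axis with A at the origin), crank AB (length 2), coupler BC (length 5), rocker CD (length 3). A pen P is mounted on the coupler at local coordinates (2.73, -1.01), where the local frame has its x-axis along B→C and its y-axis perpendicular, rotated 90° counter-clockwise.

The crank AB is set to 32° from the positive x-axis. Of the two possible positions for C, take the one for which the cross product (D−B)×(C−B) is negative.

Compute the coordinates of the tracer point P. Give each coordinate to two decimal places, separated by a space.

A=(0,0), D=(5.00,0)
B = A + 2.00·(cos32°, sin32°) = (1.6961, 1.0598)
|BD| = 3.4697
circle(B,5.00) ∩ circle(D,3.00): a=4.0405, h=2.9452
  candidates: C₊=(6.4431,2.6301) cross=10.219; C₋=(4.6439,-2.9788) cross=-10.219
  mode - wants cross < 0 → take C=(4.6439,-2.9788) (cross=-10.219)
ex = (C−B)/|BC| = (0.5896,-0.8077); ey = (0.8077,0.5896)
P = B + 2.73·ex + -1.01·ey = (2.4898,-1.7407)

2.49 -1.74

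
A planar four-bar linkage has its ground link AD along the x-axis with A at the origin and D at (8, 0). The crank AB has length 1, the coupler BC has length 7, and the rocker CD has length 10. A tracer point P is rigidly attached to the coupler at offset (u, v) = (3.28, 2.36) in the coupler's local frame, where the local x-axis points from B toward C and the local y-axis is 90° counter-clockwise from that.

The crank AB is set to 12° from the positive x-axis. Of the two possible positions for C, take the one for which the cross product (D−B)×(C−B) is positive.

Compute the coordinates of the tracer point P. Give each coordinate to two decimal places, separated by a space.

-1.34 3.52

A=(0,0), D=(8.00,0)
B = A + 1.00·(cos12°, sin12°) = (0.9781, 0.2079)
|BD| = 7.0249
circle(B,7.00) ∩ circle(D,10.00): a=-0.1175, h=6.9990
  candidates: C₊=(1.0679,7.2073) cross=49.168; C₋=(0.6536,-6.7846) cross=-49.168
  mode + wants cross > 0 → take C=(1.0679,7.2073) (cross=49.168)
ex = (C−B)/|BC| = (0.0128,0.9999); ey = (-0.9999,0.0128)
P = B + 3.28·ex + 2.36·ey = (-1.3396,3.5179)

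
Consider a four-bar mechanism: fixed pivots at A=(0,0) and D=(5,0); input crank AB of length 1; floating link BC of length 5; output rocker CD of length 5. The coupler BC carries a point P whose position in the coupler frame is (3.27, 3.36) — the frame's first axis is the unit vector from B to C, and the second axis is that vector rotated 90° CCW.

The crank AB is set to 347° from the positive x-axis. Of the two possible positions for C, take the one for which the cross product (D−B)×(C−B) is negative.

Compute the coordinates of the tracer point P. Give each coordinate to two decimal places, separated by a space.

5.45 -1.61

A=(0,0), D=(5.00,0)
B = A + 1.00·(cos347°, sin347°) = (0.9744, -0.2250)
|BD| = 4.0319
circle(B,5.00) ∩ circle(D,5.00): a=2.0160, h=4.5756
  candidates: C₊=(2.7319,4.4560) cross=18.448; C₋=(3.2425,-4.6809) cross=-18.448
  mode - wants cross < 0 → take C=(3.2425,-4.6809) (cross=-18.448)
ex = (C−B)/|BC| = (0.4536,-0.8912); ey = (0.8912,0.4536)
P = B + 3.27·ex + 3.36·ey = (5.4521,-1.6150)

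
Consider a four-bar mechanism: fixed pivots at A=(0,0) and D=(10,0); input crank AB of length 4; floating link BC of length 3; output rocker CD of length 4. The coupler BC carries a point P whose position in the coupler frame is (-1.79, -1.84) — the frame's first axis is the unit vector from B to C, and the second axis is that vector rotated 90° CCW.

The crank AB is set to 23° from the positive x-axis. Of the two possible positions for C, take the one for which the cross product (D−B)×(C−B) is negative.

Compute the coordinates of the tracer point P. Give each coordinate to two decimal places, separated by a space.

1.13 1.26

A=(0,0), D=(10.00,0)
B = A + 4.00·(cos23°, sin23°) = (3.6820, 1.5629)
|BD| = 6.5084
circle(B,3.00) ∩ circle(D,4.00): a=2.7164, h=1.2731
  candidates: C₊=(6.6247,2.1465) cross=8.286; C₋=(6.0132,-0.3253) cross=-8.286
  mode - wants cross < 0 → take C=(6.0132,-0.3253) (cross=-8.286)
ex = (C−B)/|BC| = (0.7771,-0.6294); ey = (0.6294,0.7771)
P = B + -1.79·ex + -1.84·ey = (1.1329,1.2597)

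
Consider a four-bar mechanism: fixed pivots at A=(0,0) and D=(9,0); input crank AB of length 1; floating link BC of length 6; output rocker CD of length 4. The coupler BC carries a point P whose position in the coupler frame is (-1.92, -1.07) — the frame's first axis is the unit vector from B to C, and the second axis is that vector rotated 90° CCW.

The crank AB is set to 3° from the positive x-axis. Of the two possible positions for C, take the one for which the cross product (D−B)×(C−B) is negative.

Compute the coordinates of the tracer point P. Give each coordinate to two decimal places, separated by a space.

A=(0,0), D=(9.00,0)
B = A + 1.00·(cos3°, sin3°) = (0.9986, 0.0523)
|BD| = 8.0015
circle(B,6.00) ∩ circle(D,4.00): a=5.2505, h=2.9038
  candidates: C₊=(6.2680,2.9217) cross=23.235; C₋=(6.2301,-2.8857) cross=-23.235
  mode - wants cross < 0 → take C=(6.2301,-2.8857) (cross=-23.235)
ex = (C−B)/|BC| = (0.8719,-0.4897); ey = (0.4897,0.8719)
P = B + -1.92·ex + -1.07·ey = (-1.1994,0.0596)

-1.20 0.06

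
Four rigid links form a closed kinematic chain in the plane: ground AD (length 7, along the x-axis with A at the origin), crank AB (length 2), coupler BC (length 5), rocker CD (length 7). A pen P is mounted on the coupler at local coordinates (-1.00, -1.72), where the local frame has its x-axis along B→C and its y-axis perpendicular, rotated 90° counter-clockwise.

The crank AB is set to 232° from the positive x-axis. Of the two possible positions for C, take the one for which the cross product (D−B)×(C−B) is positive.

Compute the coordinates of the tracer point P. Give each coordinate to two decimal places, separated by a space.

A=(0,0), D=(7.00,0)
B = A + 2.00·(cos232°, sin232°) = (-1.2313, -1.5760)
|BD| = 8.3808
circle(B,5.00) ∩ circle(D,7.00): a=2.7586, h=4.1702
  candidates: C₊=(0.6938,3.0385) cross=34.949; C₋=(2.2622,-5.1530) cross=-34.949
  mode + wants cross > 0 → take C=(0.6938,3.0385) (cross=34.949)
ex = (C−B)/|BC| = (0.3850,0.9229); ey = (-0.9229,0.3850)
P = B + -1.00·ex + -1.72·ey = (-0.0290,-3.1612)

-0.03 -3.16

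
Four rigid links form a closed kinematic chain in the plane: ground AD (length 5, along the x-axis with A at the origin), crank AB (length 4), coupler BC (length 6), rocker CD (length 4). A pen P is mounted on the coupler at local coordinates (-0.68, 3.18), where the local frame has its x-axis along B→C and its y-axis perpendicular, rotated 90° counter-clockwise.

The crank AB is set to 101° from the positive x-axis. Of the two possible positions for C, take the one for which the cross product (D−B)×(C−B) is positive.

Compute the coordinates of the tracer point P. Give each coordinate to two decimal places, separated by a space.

A=(0,0), D=(5.00,0)
B = A + 4.00·(cos101°, sin101°) = (-0.7632, 3.9265)
|BD| = 6.9737
circle(B,6.00) ∩ circle(D,4.00): a=4.9208, h=3.4330
  candidates: C₊=(5.2364,3.9930) cross=23.941; C₋=(1.3705,-1.6813) cross=-23.941
  mode + wants cross > 0 → take C=(5.2364,3.9930) (cross=23.941)
ex = (C−B)/|BC| = (0.9999,0.0111); ey = (-0.0111,0.9999)
P = B + -0.68·ex + 3.18·ey = (-1.4784,7.0988)

-1.48 7.10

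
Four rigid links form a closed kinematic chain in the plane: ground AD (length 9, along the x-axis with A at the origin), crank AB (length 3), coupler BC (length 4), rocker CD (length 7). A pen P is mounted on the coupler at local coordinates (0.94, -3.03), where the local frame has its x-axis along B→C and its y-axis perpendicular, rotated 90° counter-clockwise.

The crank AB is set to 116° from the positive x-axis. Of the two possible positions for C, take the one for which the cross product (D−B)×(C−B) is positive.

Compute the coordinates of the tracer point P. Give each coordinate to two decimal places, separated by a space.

-0.15 -0.25

A=(0,0), D=(9.00,0)
B = A + 3.00·(cos116°, sin116°) = (-1.3151, 2.6964)
|BD| = 10.6617
circle(B,4.00) ∩ circle(D,7.00): a=3.7833, h=1.2988
  candidates: C₊=(2.6736,2.9962) cross=13.848; C₋=(2.0167,0.4830) cross=-13.848
  mode + wants cross > 0 → take C=(2.6736,2.9962) (cross=13.848)
ex = (C−B)/|BC| = (0.9972,0.0750); ey = (-0.0750,0.9972)
P = B + 0.94·ex + -3.03·ey = (-0.1507,-0.2546)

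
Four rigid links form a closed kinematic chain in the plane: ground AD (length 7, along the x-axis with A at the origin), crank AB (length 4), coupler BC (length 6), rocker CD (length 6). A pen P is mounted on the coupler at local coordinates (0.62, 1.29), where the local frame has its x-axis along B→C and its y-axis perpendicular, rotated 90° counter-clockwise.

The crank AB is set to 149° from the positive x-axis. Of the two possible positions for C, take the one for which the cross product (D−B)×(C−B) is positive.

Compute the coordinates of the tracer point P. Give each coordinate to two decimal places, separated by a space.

-3.20 3.47

A=(0,0), D=(7.00,0)
B = A + 4.00·(cos149°, sin149°) = (-3.4287, 2.0602)
|BD| = 10.6302
circle(B,6.00) ∩ circle(D,6.00): a=5.3151, h=2.7838
  candidates: C₊=(2.3252,3.7611) cross=29.593; C₋=(1.2462,-1.7010) cross=-29.593
  mode + wants cross > 0 → take C=(2.3252,3.7611) (cross=29.593)
ex = (C−B)/|BC| = (0.9590,0.2835); ey = (-0.2835,0.9590)
P = B + 0.62·ex + 1.29·ey = (-3.1998,3.4730)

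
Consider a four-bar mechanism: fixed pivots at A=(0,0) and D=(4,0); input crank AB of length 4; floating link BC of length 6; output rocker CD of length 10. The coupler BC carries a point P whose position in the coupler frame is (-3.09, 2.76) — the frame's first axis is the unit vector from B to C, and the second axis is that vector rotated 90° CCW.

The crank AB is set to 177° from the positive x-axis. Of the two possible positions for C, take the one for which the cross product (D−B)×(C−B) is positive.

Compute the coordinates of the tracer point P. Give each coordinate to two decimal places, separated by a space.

-6.83 -2.81

A=(0,0), D=(4.00,0)
B = A + 4.00·(cos177°, sin177°) = (-3.9945, 0.2093)
|BD| = 7.9973
circle(B,6.00) ∩ circle(D,10.00): a=-0.0027, h=6.0000
  candidates: C₊=(-3.8402,6.2074) cross=47.984; C₋=(-4.1543,-5.7885) cross=-47.984
  mode + wants cross > 0 → take C=(-3.8402,6.2074) (cross=47.984)
ex = (C−B)/|BC| = (0.0257,0.9997); ey = (-0.9997,0.0257)
P = B + -3.09·ex + 2.76·ey = (-6.8331,-2.8086)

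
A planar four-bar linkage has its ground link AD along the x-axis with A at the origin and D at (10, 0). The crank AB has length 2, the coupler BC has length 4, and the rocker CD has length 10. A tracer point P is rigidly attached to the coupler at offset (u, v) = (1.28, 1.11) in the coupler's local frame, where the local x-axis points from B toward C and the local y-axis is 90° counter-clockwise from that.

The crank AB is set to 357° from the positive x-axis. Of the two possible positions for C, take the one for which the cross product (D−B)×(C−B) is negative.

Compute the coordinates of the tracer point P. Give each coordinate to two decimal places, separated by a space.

A=(0,0), D=(10.00,0)
B = A + 2.00·(cos357°, sin357°) = (1.9973, -0.1047)
|BD| = 8.0034
circle(B,4.00) ∩ circle(D,10.00): a=-1.2460, h=3.8010
  candidates: C₊=(0.7016,3.6797) cross=30.421; C₋=(0.8010,-3.9216) cross=-30.421
  mode - wants cross < 0 → take C=(0.8010,-3.9216) (cross=-30.421)
ex = (C−B)/|BC| = (-0.2991,-0.9542); ey = (0.9542,-0.2991)
P = B + 1.28·ex + 1.11·ey = (2.6737,-1.6580)

2.67 -1.66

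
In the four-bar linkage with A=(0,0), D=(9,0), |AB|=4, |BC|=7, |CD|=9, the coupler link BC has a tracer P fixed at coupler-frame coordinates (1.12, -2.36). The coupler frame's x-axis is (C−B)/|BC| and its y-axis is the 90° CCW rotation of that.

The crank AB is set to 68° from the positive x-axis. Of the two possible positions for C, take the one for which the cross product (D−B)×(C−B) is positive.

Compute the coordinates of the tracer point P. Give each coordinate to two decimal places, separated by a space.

A=(0,0), D=(9.00,0)
B = A + 4.00·(cos68°, sin68°) = (1.4984, 3.7087)
|BD| = 8.3683
circle(B,7.00) ∩ circle(D,9.00): a=2.2722, h=6.6210
  candidates: C₊=(6.4696,8.6370) cross=55.406; C₋=(0.6009,-3.2335) cross=-55.406
  mode + wants cross > 0 → take C=(6.4696,8.6370) (cross=55.406)
ex = (C−B)/|BC| = (0.7102,0.7040); ey = (-0.7040,0.7102)
P = B + 1.12·ex + -2.36·ey = (3.9553,2.8213)

3.96 2.82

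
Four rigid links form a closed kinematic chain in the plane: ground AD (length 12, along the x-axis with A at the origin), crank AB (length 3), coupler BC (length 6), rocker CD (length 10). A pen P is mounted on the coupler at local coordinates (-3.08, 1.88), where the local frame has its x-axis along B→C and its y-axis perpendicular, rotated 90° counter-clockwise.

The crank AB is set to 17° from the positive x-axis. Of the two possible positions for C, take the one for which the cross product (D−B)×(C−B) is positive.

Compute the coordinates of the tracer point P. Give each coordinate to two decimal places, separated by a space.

A=(0,0), D=(12.00,0)
B = A + 3.00·(cos17°, sin17°) = (2.8689, 0.8771)
|BD| = 9.1731
circle(B,6.00) ∩ circle(D,10.00): a=1.0981, h=5.8987
  candidates: C₊=(4.5260,6.6437) cross=54.109; C₋=(3.3980,-5.0995) cross=-54.109
  mode + wants cross > 0 → take C=(4.5260,6.6437) (cross=54.109)
ex = (C−B)/|BC| = (0.2762,0.9611); ey = (-0.9611,0.2762)
P = B + -3.08·ex + 1.88·ey = (0.2114,-1.5639)

0.21 -1.56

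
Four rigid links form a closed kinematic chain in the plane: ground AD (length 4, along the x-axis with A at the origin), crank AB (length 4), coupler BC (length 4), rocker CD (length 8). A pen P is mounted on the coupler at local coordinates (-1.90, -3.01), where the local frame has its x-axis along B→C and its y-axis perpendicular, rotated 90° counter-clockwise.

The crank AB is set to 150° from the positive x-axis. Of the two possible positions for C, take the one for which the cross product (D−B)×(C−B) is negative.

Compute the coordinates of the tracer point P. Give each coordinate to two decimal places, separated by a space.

A=(0,0), D=(4.00,0)
B = A + 4.00·(cos150°, sin150°) = (-3.4641, 2.0000)
|BD| = 7.7274
circle(B,4.00) ∩ circle(D,8.00): a=0.7579, h=3.9275
  candidates: C₊=(-1.7155,5.5976) cross=30.350; C₋=(-3.7486,-1.9899) cross=-30.350
  mode - wants cross < 0 → take C=(-3.7486,-1.9899) (cross=-30.350)
ex = (C−B)/|BC| = (-0.0711,-0.9975); ey = (0.9975,-0.0711)
P = B + -1.90·ex + -3.01·ey = (-6.3314,4.1093)

-6.33 4.11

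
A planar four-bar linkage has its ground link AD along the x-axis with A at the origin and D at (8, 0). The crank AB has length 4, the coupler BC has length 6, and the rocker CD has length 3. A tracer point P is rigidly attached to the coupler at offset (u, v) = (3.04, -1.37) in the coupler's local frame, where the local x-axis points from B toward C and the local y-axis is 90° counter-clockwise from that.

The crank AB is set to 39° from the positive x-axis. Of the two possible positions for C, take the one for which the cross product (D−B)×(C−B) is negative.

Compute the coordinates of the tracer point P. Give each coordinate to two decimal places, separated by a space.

A=(0,0), D=(8.00,0)
B = A + 4.00·(cos39°, sin39°) = (3.1086, 2.5173)
|BD| = 5.5012
circle(B,6.00) ∩ circle(D,3.00): a=5.2046, h=2.9853
  candidates: C₊=(9.1024,2.7901) cross=16.423; C₋=(6.3703,-2.5187) cross=-16.423
  mode - wants cross < 0 → take C=(6.3703,-2.5187) (cross=-16.423)
ex = (C−B)/|BC| = (0.5436,-0.8393); ey = (0.8393,0.5436)
P = B + 3.04·ex + -1.37·ey = (3.6113,-0.7790)

3.61 -0.78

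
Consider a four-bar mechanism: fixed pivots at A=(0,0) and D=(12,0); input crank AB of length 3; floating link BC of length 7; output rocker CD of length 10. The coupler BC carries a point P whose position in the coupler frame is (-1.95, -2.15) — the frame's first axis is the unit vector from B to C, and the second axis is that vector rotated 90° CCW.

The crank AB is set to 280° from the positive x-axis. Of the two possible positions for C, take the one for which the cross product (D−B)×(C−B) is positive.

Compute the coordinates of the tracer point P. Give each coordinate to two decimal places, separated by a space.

A=(0,0), D=(12.00,0)
B = A + 3.00·(cos280°, sin280°) = (0.5209, -2.9544)
|BD| = 11.8532
circle(B,7.00) ∩ circle(D,10.00): a=3.7753, h=5.8947
  candidates: C₊=(2.7078,3.6952) cross=69.871; C₋=(5.6463,-7.7221) cross=-69.871
  mode + wants cross > 0 → take C=(2.7078,3.6952) (cross=69.871)
ex = (C−B)/|BC| = (0.3124,0.9499); ey = (-0.9499,0.3124)
P = B + -1.95·ex + -2.15·ey = (1.9541,-5.4785)

1.95 -5.48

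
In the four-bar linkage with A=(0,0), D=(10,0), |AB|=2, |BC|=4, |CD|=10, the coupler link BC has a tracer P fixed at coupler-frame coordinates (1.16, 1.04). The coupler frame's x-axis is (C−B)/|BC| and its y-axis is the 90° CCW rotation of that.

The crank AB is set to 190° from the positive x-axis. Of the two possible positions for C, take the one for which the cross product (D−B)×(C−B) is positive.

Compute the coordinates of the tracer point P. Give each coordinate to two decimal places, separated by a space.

A=(0,0), D=(10.00,0)
B = A + 2.00·(cos190°, sin190°) = (-1.9696, -0.3473)
|BD| = 11.9747
circle(B,4.00) ∩ circle(D,10.00): a=2.4799, h=3.1385
  candidates: C₊=(0.4182,2.8618) cross=37.582; C₋=(0.6003,-3.4125) cross=-37.582
  mode + wants cross > 0 → take C=(0.4182,2.8618) (cross=37.582)
ex = (C−B)/|BC| = (0.5970,0.8023); ey = (-0.8023,0.5970)
P = B + 1.16·ex + 1.04·ey = (-2.1115,1.2042)

-2.11 1.20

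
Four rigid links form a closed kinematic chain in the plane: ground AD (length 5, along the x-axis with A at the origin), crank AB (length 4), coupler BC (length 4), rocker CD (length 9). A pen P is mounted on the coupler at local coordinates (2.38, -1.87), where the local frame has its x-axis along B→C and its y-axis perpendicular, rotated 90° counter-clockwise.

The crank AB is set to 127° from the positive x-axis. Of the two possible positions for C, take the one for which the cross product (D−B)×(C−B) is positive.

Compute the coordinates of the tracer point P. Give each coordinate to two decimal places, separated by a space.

A=(0,0), D=(5.00,0)
B = A + 4.00·(cos127°, sin127°) = (-2.4073, 3.1945)
|BD| = 8.0668
circle(B,4.00) ∩ circle(D,9.00): a=0.0045, h=4.0000
  candidates: C₊=(-0.8191,6.8657) cross=32.267; C₋=(-3.9872,-0.4802) cross=-32.267
  mode + wants cross > 0 → take C=(-0.8191,6.8657) (cross=32.267)
ex = (C−B)/|BC| = (0.3970,0.9178); ey = (-0.9178,0.3970)
P = B + 2.38·ex + -1.87·ey = (0.2540,4.6364)

0.25 4.64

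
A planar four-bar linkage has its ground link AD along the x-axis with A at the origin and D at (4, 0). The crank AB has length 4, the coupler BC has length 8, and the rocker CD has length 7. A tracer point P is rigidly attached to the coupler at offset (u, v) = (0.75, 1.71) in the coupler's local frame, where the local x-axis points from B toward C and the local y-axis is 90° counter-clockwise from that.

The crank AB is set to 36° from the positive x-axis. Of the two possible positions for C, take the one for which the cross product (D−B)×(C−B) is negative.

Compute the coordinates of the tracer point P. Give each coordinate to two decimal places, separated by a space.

4.07 0.68

A=(0,0), D=(4.00,0)
B = A + 4.00·(cos36°, sin36°) = (3.2361, 2.3511)
|BD| = 2.4721
circle(B,8.00) ∩ circle(D,7.00): a=4.2699, h=6.7652
  candidates: C₊=(10.9896,0.3808) cross=16.725; C₋=(-1.8786,-3.8003) cross=-16.725
  mode - wants cross < 0 → take C=(-1.8786,-3.8003) (cross=-16.725)
ex = (C−B)/|BC| = (-0.6393,-0.7689); ey = (0.7689,-0.6393)
P = B + 0.75·ex + 1.71·ey = (4.0714,0.6812)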